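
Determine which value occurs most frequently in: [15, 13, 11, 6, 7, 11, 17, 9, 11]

11

Step 1: Count the frequency of each value:
  6: appears 1 time(s)
  7: appears 1 time(s)
  9: appears 1 time(s)
  11: appears 3 time(s)
  13: appears 1 time(s)
  15: appears 1 time(s)
  17: appears 1 time(s)
Step 2: The value 11 appears most frequently (3 times).
Step 3: Mode = 11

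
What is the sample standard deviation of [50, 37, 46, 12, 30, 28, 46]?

13.3648

Step 1: Compute the mean: 35.5714
Step 2: Sum of squared deviations from the mean: 1071.7143
Step 3: Sample variance = 1071.7143 / 6 = 178.619
Step 4: Standard deviation = sqrt(178.619) = 13.3648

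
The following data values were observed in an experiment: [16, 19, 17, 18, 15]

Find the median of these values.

17

Step 1: Sort the data in ascending order: [15, 16, 17, 18, 19]
Step 2: The number of values is n = 5.
Step 3: Since n is odd, the median is the middle value at position 3: 17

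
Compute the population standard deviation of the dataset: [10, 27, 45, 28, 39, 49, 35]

12.1269

Step 1: Compute the mean: 33.2857
Step 2: Sum of squared deviations from the mean: 1029.4286
Step 3: Population variance = 1029.4286 / 7 = 147.0612
Step 4: Standard deviation = sqrt(147.0612) = 12.1269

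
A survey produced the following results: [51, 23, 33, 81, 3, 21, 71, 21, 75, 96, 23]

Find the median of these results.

33

Step 1: Sort the data in ascending order: [3, 21, 21, 23, 23, 33, 51, 71, 75, 81, 96]
Step 2: The number of values is n = 11.
Step 3: Since n is odd, the median is the middle value at position 6: 33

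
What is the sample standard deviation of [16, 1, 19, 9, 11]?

6.9426

Step 1: Compute the mean: 11.2
Step 2: Sum of squared deviations from the mean: 192.8
Step 3: Sample variance = 192.8 / 4 = 48.2
Step 4: Standard deviation = sqrt(48.2) = 6.9426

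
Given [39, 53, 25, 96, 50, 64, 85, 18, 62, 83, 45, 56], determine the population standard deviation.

22.5992

Step 1: Compute the mean: 56.3333
Step 2: Sum of squared deviations from the mean: 6128.6667
Step 3: Population variance = 6128.6667 / 12 = 510.7222
Step 4: Standard deviation = sqrt(510.7222) = 22.5992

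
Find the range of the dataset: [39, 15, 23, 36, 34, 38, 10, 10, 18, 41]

31

Step 1: Identify the maximum value: max = 41
Step 2: Identify the minimum value: min = 10
Step 3: Range = max - min = 41 - 10 = 31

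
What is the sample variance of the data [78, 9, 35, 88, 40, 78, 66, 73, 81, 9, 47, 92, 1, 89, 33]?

1007.9714

Step 1: Compute the mean: (78 + 9 + 35 + 88 + 40 + 78 + 66 + 73 + 81 + 9 + 47 + 92 + 1 + 89 + 33) / 15 = 54.6
Step 2: Compute squared deviations from the mean:
  (78 - 54.6)^2 = 547.56
  (9 - 54.6)^2 = 2079.36
  (35 - 54.6)^2 = 384.16
  (88 - 54.6)^2 = 1115.56
  (40 - 54.6)^2 = 213.16
  (78 - 54.6)^2 = 547.56
  (66 - 54.6)^2 = 129.96
  (73 - 54.6)^2 = 338.56
  (81 - 54.6)^2 = 696.96
  (9 - 54.6)^2 = 2079.36
  (47 - 54.6)^2 = 57.76
  (92 - 54.6)^2 = 1398.76
  (1 - 54.6)^2 = 2872.96
  (89 - 54.6)^2 = 1183.36
  (33 - 54.6)^2 = 466.56
Step 3: Sum of squared deviations = 14111.6
Step 4: Sample variance = 14111.6 / 14 = 1007.9714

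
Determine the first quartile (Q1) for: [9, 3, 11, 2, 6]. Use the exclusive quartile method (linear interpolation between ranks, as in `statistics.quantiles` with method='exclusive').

2.5

Step 1: Sort the data: [2, 3, 6, 9, 11]
Step 2: n = 5
Step 3: Using the exclusive quartile method:
  Q1 = 2.5
  Q2 (median) = 6
  Q3 = 10
  IQR = Q3 - Q1 = 10 - 2.5 = 7.5
Step 4: Q1 = 2.5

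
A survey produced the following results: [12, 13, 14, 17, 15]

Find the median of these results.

14

Step 1: Sort the data in ascending order: [12, 13, 14, 15, 17]
Step 2: The number of values is n = 5.
Step 3: Since n is odd, the median is the middle value at position 3: 14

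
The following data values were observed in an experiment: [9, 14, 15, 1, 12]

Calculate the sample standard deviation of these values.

5.6303

Step 1: Compute the mean: 10.2
Step 2: Sum of squared deviations from the mean: 126.8
Step 3: Sample variance = 126.8 / 4 = 31.7
Step 4: Standard deviation = sqrt(31.7) = 5.6303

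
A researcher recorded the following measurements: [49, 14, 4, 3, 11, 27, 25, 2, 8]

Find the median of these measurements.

11

Step 1: Sort the data in ascending order: [2, 3, 4, 8, 11, 14, 25, 27, 49]
Step 2: The number of values is n = 9.
Step 3: Since n is odd, the median is the middle value at position 5: 11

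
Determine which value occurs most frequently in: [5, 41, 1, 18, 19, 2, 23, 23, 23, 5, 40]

23

Step 1: Count the frequency of each value:
  1: appears 1 time(s)
  2: appears 1 time(s)
  5: appears 2 time(s)
  18: appears 1 time(s)
  19: appears 1 time(s)
  23: appears 3 time(s)
  40: appears 1 time(s)
  41: appears 1 time(s)
Step 2: The value 23 appears most frequently (3 times).
Step 3: Mode = 23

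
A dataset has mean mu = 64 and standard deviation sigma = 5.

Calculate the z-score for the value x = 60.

-0.8

Step 1: Recall the z-score formula: z = (x - mu) / sigma
Step 2: Substitute values: z = (60 - 64) / 5
Step 3: z = -4 / 5 = -0.8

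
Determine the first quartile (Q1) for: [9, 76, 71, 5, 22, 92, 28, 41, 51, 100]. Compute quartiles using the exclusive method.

18.75

Step 1: Sort the data: [5, 9, 22, 28, 41, 51, 71, 76, 92, 100]
Step 2: n = 10
Step 3: Using the exclusive quartile method:
  Q1 = 18.75
  Q2 (median) = 46
  Q3 = 80
  IQR = Q3 - Q1 = 80 - 18.75 = 61.25
Step 4: Q1 = 18.75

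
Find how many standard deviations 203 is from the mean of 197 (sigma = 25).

0.24

Step 1: Recall the z-score formula: z = (x - mu) / sigma
Step 2: Substitute values: z = (203 - 197) / 25
Step 3: z = 6 / 25 = 0.24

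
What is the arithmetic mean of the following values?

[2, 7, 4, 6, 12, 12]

7.1667

Step 1: Sum all values: 2 + 7 + 4 + 6 + 12 + 12 = 43
Step 2: Count the number of values: n = 6
Step 3: Mean = sum / n = 43 / 6 = 7.1667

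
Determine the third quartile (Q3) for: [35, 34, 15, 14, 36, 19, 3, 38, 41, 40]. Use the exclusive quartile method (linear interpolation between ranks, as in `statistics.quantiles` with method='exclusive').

38.5

Step 1: Sort the data: [3, 14, 15, 19, 34, 35, 36, 38, 40, 41]
Step 2: n = 10
Step 3: Using the exclusive quartile method:
  Q1 = 14.75
  Q2 (median) = 34.5
  Q3 = 38.5
  IQR = Q3 - Q1 = 38.5 - 14.75 = 23.75
Step 4: Q3 = 38.5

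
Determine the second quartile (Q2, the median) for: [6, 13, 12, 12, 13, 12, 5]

12

Step 1: Sort the data: [5, 6, 12, 12, 12, 13, 13]
Step 2: n = 7
Step 3: Q2 is the median. Since n is odd, it is the middle value at position 4: 12
Step 4: Q2 = 12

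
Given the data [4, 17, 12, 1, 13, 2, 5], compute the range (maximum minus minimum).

16

Step 1: Identify the maximum value: max = 17
Step 2: Identify the minimum value: min = 1
Step 3: Range = max - min = 17 - 1 = 16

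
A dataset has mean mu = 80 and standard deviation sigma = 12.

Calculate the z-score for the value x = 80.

0

Step 1: Recall the z-score formula: z = (x - mu) / sigma
Step 2: Substitute values: z = (80 - 80) / 12
Step 3: z = 0 / 12 = 0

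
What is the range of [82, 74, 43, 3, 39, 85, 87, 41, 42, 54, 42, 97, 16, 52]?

94

Step 1: Identify the maximum value: max = 97
Step 2: Identify the minimum value: min = 3
Step 3: Range = max - min = 97 - 3 = 94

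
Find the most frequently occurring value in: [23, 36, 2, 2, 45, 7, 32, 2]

2

Step 1: Count the frequency of each value:
  2: appears 3 time(s)
  7: appears 1 time(s)
  23: appears 1 time(s)
  32: appears 1 time(s)
  36: appears 1 time(s)
  45: appears 1 time(s)
Step 2: The value 2 appears most frequently (3 times).
Step 3: Mode = 2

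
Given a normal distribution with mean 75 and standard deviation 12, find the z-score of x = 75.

0

Step 1: Recall the z-score formula: z = (x - mu) / sigma
Step 2: Substitute values: z = (75 - 75) / 12
Step 3: z = 0 / 12 = 0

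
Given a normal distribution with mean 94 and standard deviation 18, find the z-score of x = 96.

0.1111

Step 1: Recall the z-score formula: z = (x - mu) / sigma
Step 2: Substitute values: z = (96 - 94) / 18
Step 3: z = 2 / 18 = 0.1111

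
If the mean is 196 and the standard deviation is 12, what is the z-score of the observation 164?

-2.6667

Step 1: Recall the z-score formula: z = (x - mu) / sigma
Step 2: Substitute values: z = (164 - 196) / 12
Step 3: z = -32 / 12 = -2.6667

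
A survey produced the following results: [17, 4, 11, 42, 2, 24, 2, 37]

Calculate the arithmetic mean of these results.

17.375

Step 1: Sum all values: 17 + 4 + 11 + 42 + 2 + 24 + 2 + 37 = 139
Step 2: Count the number of values: n = 8
Step 3: Mean = sum / n = 139 / 8 = 17.375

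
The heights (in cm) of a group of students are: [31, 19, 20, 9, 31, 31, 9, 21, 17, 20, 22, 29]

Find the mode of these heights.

31

Step 1: Count the frequency of each value:
  9: appears 2 time(s)
  17: appears 1 time(s)
  19: appears 1 time(s)
  20: appears 2 time(s)
  21: appears 1 time(s)
  22: appears 1 time(s)
  29: appears 1 time(s)
  31: appears 3 time(s)
Step 2: The value 31 appears most frequently (3 times).
Step 3: Mode = 31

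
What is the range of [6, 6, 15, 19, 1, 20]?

19

Step 1: Identify the maximum value: max = 20
Step 2: Identify the minimum value: min = 1
Step 3: Range = max - min = 20 - 1 = 19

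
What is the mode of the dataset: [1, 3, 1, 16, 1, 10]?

1

Step 1: Count the frequency of each value:
  1: appears 3 time(s)
  3: appears 1 time(s)
  10: appears 1 time(s)
  16: appears 1 time(s)
Step 2: The value 1 appears most frequently (3 times).
Step 3: Mode = 1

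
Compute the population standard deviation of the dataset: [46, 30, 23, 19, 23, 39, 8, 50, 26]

12.7017

Step 1: Compute the mean: 29.3333
Step 2: Sum of squared deviations from the mean: 1452
Step 3: Population variance = 1452 / 9 = 161.3333
Step 4: Standard deviation = sqrt(161.3333) = 12.7017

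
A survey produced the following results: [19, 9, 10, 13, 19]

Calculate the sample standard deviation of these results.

4.7958

Step 1: Compute the mean: 14
Step 2: Sum of squared deviations from the mean: 92
Step 3: Sample variance = 92 / 4 = 23
Step 4: Standard deviation = sqrt(23) = 4.7958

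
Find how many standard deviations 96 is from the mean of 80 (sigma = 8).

2

Step 1: Recall the z-score formula: z = (x - mu) / sigma
Step 2: Substitute values: z = (96 - 80) / 8
Step 3: z = 16 / 8 = 2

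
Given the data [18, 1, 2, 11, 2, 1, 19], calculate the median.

2

Step 1: Sort the data in ascending order: [1, 1, 2, 2, 11, 18, 19]
Step 2: The number of values is n = 7.
Step 3: Since n is odd, the median is the middle value at position 4: 2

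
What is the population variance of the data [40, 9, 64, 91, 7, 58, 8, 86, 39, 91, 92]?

1098.6942

Step 1: Compute the mean: (40 + 9 + 64 + 91 + 7 + 58 + 8 + 86 + 39 + 91 + 92) / 11 = 53.1818
Step 2: Compute squared deviations from the mean:
  (40 - 53.1818)^2 = 173.7603
  (9 - 53.1818)^2 = 1952.0331
  (64 - 53.1818)^2 = 117.0331
  (91 - 53.1818)^2 = 1430.2149
  (7 - 53.1818)^2 = 2132.7603
  (58 - 53.1818)^2 = 23.2149
  (8 - 53.1818)^2 = 2041.3967
  (86 - 53.1818)^2 = 1077.0331
  (39 - 53.1818)^2 = 201.124
  (91 - 53.1818)^2 = 1430.2149
  (92 - 53.1818)^2 = 1506.8512
Step 3: Sum of squared deviations = 12085.6364
Step 4: Population variance = 12085.6364 / 11 = 1098.6942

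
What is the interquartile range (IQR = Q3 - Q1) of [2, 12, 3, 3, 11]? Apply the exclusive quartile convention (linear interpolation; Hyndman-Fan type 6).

9

Step 1: Sort the data: [2, 3, 3, 11, 12]
Step 2: n = 5
Step 3: Using the exclusive quartile method:
  Q1 = 2.5
  Q2 (median) = 3
  Q3 = 11.5
  IQR = Q3 - Q1 = 11.5 - 2.5 = 9
Step 4: IQR = 9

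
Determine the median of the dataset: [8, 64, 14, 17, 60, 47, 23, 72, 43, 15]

33

Step 1: Sort the data in ascending order: [8, 14, 15, 17, 23, 43, 47, 60, 64, 72]
Step 2: The number of values is n = 10.
Step 3: Since n is even, the median is the average of positions 5 and 6:
  Median = (23 + 43) / 2 = 33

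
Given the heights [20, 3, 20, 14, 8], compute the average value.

13

Step 1: Sum all values: 20 + 3 + 20 + 14 + 8 = 65
Step 2: Count the number of values: n = 5
Step 3: Mean = sum / n = 65 / 5 = 13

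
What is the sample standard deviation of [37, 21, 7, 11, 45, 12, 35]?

14.9555

Step 1: Compute the mean: 24
Step 2: Sum of squared deviations from the mean: 1342
Step 3: Sample variance = 1342 / 6 = 223.6667
Step 4: Standard deviation = sqrt(223.6667) = 14.9555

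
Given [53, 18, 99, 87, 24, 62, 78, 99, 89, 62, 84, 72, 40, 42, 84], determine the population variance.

633.0933

Step 1: Compute the mean: (53 + 18 + 99 + 87 + 24 + 62 + 78 + 99 + 89 + 62 + 84 + 72 + 40 + 42 + 84) / 15 = 66.2
Step 2: Compute squared deviations from the mean:
  (53 - 66.2)^2 = 174.24
  (18 - 66.2)^2 = 2323.24
  (99 - 66.2)^2 = 1075.84
  (87 - 66.2)^2 = 432.64
  (24 - 66.2)^2 = 1780.84
  (62 - 66.2)^2 = 17.64
  (78 - 66.2)^2 = 139.24
  (99 - 66.2)^2 = 1075.84
  (89 - 66.2)^2 = 519.84
  (62 - 66.2)^2 = 17.64
  (84 - 66.2)^2 = 316.84
  (72 - 66.2)^2 = 33.64
  (40 - 66.2)^2 = 686.44
  (42 - 66.2)^2 = 585.64
  (84 - 66.2)^2 = 316.84
Step 3: Sum of squared deviations = 9496.4
Step 4: Population variance = 9496.4 / 15 = 633.0933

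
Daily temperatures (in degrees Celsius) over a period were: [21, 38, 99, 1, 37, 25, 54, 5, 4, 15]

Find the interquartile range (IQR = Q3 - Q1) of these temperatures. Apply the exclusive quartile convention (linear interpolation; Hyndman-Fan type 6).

37.25

Step 1: Sort the data: [1, 4, 5, 15, 21, 25, 37, 38, 54, 99]
Step 2: n = 10
Step 3: Using the exclusive quartile method:
  Q1 = 4.75
  Q2 (median) = 23
  Q3 = 42
  IQR = Q3 - Q1 = 42 - 4.75 = 37.25
Step 4: IQR = 37.25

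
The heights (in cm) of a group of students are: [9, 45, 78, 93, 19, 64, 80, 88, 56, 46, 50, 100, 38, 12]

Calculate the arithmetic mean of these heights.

55.5714

Step 1: Sum all values: 9 + 45 + 78 + 93 + 19 + 64 + 80 + 88 + 56 + 46 + 50 + 100 + 38 + 12 = 778
Step 2: Count the number of values: n = 14
Step 3: Mean = sum / n = 778 / 14 = 55.5714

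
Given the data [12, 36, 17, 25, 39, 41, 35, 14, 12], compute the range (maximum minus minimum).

29

Step 1: Identify the maximum value: max = 41
Step 2: Identify the minimum value: min = 12
Step 3: Range = max - min = 41 - 12 = 29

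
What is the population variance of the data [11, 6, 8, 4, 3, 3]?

8.4722

Step 1: Compute the mean: (11 + 6 + 8 + 4 + 3 + 3) / 6 = 5.8333
Step 2: Compute squared deviations from the mean:
  (11 - 5.8333)^2 = 26.6944
  (6 - 5.8333)^2 = 0.0278
  (8 - 5.8333)^2 = 4.6944
  (4 - 5.8333)^2 = 3.3611
  (3 - 5.8333)^2 = 8.0278
  (3 - 5.8333)^2 = 8.0278
Step 3: Sum of squared deviations = 50.8333
Step 4: Population variance = 50.8333 / 6 = 8.4722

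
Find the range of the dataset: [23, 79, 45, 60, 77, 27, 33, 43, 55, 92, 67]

69

Step 1: Identify the maximum value: max = 92
Step 2: Identify the minimum value: min = 23
Step 3: Range = max - min = 92 - 23 = 69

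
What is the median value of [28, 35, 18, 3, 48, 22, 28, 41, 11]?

28

Step 1: Sort the data in ascending order: [3, 11, 18, 22, 28, 28, 35, 41, 48]
Step 2: The number of values is n = 9.
Step 3: Since n is odd, the median is the middle value at position 5: 28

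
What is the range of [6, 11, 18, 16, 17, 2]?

16

Step 1: Identify the maximum value: max = 18
Step 2: Identify the minimum value: min = 2
Step 3: Range = max - min = 18 - 2 = 16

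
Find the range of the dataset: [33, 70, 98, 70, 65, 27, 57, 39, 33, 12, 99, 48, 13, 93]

87

Step 1: Identify the maximum value: max = 99
Step 2: Identify the minimum value: min = 12
Step 3: Range = max - min = 99 - 12 = 87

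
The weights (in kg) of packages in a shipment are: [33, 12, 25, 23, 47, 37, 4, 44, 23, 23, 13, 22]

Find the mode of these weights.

23

Step 1: Count the frequency of each value:
  4: appears 1 time(s)
  12: appears 1 time(s)
  13: appears 1 time(s)
  22: appears 1 time(s)
  23: appears 3 time(s)
  25: appears 1 time(s)
  33: appears 1 time(s)
  37: appears 1 time(s)
  44: appears 1 time(s)
  47: appears 1 time(s)
Step 2: The value 23 appears most frequently (3 times).
Step 3: Mode = 23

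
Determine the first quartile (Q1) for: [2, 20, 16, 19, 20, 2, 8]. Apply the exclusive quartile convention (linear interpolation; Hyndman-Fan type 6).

2

Step 1: Sort the data: [2, 2, 8, 16, 19, 20, 20]
Step 2: n = 7
Step 3: Using the exclusive quartile method:
  Q1 = 2
  Q2 (median) = 16
  Q3 = 20
  IQR = Q3 - Q1 = 20 - 2 = 18
Step 4: Q1 = 2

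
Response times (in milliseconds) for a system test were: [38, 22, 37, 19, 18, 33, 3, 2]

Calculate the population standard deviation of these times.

13.1624

Step 1: Compute the mean: 21.5
Step 2: Sum of squared deviations from the mean: 1386
Step 3: Population variance = 1386 / 8 = 173.25
Step 4: Standard deviation = sqrt(173.25) = 13.1624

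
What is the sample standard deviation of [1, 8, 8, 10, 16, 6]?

4.916

Step 1: Compute the mean: 8.1667
Step 2: Sum of squared deviations from the mean: 120.8333
Step 3: Sample variance = 120.8333 / 5 = 24.1667
Step 4: Standard deviation = sqrt(24.1667) = 4.916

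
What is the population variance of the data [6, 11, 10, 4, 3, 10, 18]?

22.4082

Step 1: Compute the mean: (6 + 11 + 10 + 4 + 3 + 10 + 18) / 7 = 8.8571
Step 2: Compute squared deviations from the mean:
  (6 - 8.8571)^2 = 8.1633
  (11 - 8.8571)^2 = 4.5918
  (10 - 8.8571)^2 = 1.3061
  (4 - 8.8571)^2 = 23.5918
  (3 - 8.8571)^2 = 34.3061
  (10 - 8.8571)^2 = 1.3061
  (18 - 8.8571)^2 = 83.5918
Step 3: Sum of squared deviations = 156.8571
Step 4: Population variance = 156.8571 / 7 = 22.4082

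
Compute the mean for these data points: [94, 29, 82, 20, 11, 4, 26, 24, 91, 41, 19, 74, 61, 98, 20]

46.2667

Step 1: Sum all values: 94 + 29 + 82 + 20 + 11 + 4 + 26 + 24 + 91 + 41 + 19 + 74 + 61 + 98 + 20 = 694
Step 2: Count the number of values: n = 15
Step 3: Mean = sum / n = 694 / 15 = 46.2667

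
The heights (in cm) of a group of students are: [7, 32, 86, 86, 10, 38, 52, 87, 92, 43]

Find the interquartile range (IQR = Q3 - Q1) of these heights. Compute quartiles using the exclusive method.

59.75

Step 1: Sort the data: [7, 10, 32, 38, 43, 52, 86, 86, 87, 92]
Step 2: n = 10
Step 3: Using the exclusive quartile method:
  Q1 = 26.5
  Q2 (median) = 47.5
  Q3 = 86.25
  IQR = Q3 - Q1 = 86.25 - 26.5 = 59.75
Step 4: IQR = 59.75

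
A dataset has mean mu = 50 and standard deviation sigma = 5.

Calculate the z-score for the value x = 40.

-2

Step 1: Recall the z-score formula: z = (x - mu) / sigma
Step 2: Substitute values: z = (40 - 50) / 5
Step 3: z = -10 / 5 = -2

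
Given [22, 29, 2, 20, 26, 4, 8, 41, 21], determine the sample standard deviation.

12.6568

Step 1: Compute the mean: 19.2222
Step 2: Sum of squared deviations from the mean: 1281.5556
Step 3: Sample variance = 1281.5556 / 8 = 160.1944
Step 4: Standard deviation = sqrt(160.1944) = 12.6568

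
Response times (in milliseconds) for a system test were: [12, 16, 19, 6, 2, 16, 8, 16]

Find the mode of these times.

16

Step 1: Count the frequency of each value:
  2: appears 1 time(s)
  6: appears 1 time(s)
  8: appears 1 time(s)
  12: appears 1 time(s)
  16: appears 3 time(s)
  19: appears 1 time(s)
Step 2: The value 16 appears most frequently (3 times).
Step 3: Mode = 16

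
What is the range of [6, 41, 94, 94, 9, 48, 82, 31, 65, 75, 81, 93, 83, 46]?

88

Step 1: Identify the maximum value: max = 94
Step 2: Identify the minimum value: min = 6
Step 3: Range = max - min = 94 - 6 = 88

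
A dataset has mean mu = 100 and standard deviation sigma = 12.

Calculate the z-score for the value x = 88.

-1

Step 1: Recall the z-score formula: z = (x - mu) / sigma
Step 2: Substitute values: z = (88 - 100) / 12
Step 3: z = -12 / 12 = -1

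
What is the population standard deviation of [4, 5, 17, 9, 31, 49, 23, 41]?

15.7237

Step 1: Compute the mean: 22.375
Step 2: Sum of squared deviations from the mean: 1977.875
Step 3: Population variance = 1977.875 / 8 = 247.2344
Step 4: Standard deviation = sqrt(247.2344) = 15.7237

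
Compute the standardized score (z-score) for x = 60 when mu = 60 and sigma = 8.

0

Step 1: Recall the z-score formula: z = (x - mu) / sigma
Step 2: Substitute values: z = (60 - 60) / 8
Step 3: z = 0 / 8 = 0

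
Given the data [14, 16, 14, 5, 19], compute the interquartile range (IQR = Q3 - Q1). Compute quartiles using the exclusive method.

8

Step 1: Sort the data: [5, 14, 14, 16, 19]
Step 2: n = 5
Step 3: Using the exclusive quartile method:
  Q1 = 9.5
  Q2 (median) = 14
  Q3 = 17.5
  IQR = Q3 - Q1 = 17.5 - 9.5 = 8
Step 4: IQR = 8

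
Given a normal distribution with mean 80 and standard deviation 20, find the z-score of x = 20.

-3

Step 1: Recall the z-score formula: z = (x - mu) / sigma
Step 2: Substitute values: z = (20 - 80) / 20
Step 3: z = -60 / 20 = -3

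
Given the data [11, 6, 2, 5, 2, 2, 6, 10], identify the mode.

2

Step 1: Count the frequency of each value:
  2: appears 3 time(s)
  5: appears 1 time(s)
  6: appears 2 time(s)
  10: appears 1 time(s)
  11: appears 1 time(s)
Step 2: The value 2 appears most frequently (3 times).
Step 3: Mode = 2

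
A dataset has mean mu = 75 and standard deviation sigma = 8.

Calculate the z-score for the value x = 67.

-1

Step 1: Recall the z-score formula: z = (x - mu) / sigma
Step 2: Substitute values: z = (67 - 75) / 8
Step 3: z = -8 / 8 = -1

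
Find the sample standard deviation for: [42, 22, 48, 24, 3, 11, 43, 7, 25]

16.4165

Step 1: Compute the mean: 25
Step 2: Sum of squared deviations from the mean: 2156
Step 3: Sample variance = 2156 / 8 = 269.5
Step 4: Standard deviation = sqrt(269.5) = 16.4165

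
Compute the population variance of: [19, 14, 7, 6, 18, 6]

30.8889

Step 1: Compute the mean: (19 + 14 + 7 + 6 + 18 + 6) / 6 = 11.6667
Step 2: Compute squared deviations from the mean:
  (19 - 11.6667)^2 = 53.7778
  (14 - 11.6667)^2 = 5.4444
  (7 - 11.6667)^2 = 21.7778
  (6 - 11.6667)^2 = 32.1111
  (18 - 11.6667)^2 = 40.1111
  (6 - 11.6667)^2 = 32.1111
Step 3: Sum of squared deviations = 185.3333
Step 4: Population variance = 185.3333 / 6 = 30.8889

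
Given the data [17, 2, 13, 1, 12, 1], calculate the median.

7

Step 1: Sort the data in ascending order: [1, 1, 2, 12, 13, 17]
Step 2: The number of values is n = 6.
Step 3: Since n is even, the median is the average of positions 3 and 4:
  Median = (2 + 12) / 2 = 7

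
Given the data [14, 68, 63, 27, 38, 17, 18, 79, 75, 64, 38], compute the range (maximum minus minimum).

65

Step 1: Identify the maximum value: max = 79
Step 2: Identify the minimum value: min = 14
Step 3: Range = max - min = 79 - 14 = 65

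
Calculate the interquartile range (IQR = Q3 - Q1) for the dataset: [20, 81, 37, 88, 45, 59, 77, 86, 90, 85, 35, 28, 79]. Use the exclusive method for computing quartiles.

49.5

Step 1: Sort the data: [20, 28, 35, 37, 45, 59, 77, 79, 81, 85, 86, 88, 90]
Step 2: n = 13
Step 3: Using the exclusive quartile method:
  Q1 = 36
  Q2 (median) = 77
  Q3 = 85.5
  IQR = Q3 - Q1 = 85.5 - 36 = 49.5
Step 4: IQR = 49.5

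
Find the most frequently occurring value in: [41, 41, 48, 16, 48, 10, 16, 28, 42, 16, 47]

16

Step 1: Count the frequency of each value:
  10: appears 1 time(s)
  16: appears 3 time(s)
  28: appears 1 time(s)
  41: appears 2 time(s)
  42: appears 1 time(s)
  47: appears 1 time(s)
  48: appears 2 time(s)
Step 2: The value 16 appears most frequently (3 times).
Step 3: Mode = 16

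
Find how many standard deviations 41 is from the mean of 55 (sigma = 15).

-0.9333

Step 1: Recall the z-score formula: z = (x - mu) / sigma
Step 2: Substitute values: z = (41 - 55) / 15
Step 3: z = -14 / 15 = -0.9333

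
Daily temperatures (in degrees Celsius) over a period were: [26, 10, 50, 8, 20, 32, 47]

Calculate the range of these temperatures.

42

Step 1: Identify the maximum value: max = 50
Step 2: Identify the minimum value: min = 8
Step 3: Range = max - min = 50 - 8 = 42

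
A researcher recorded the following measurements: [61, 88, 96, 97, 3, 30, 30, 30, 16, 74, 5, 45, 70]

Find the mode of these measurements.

30

Step 1: Count the frequency of each value:
  3: appears 1 time(s)
  5: appears 1 time(s)
  16: appears 1 time(s)
  30: appears 3 time(s)
  45: appears 1 time(s)
  61: appears 1 time(s)
  70: appears 1 time(s)
  74: appears 1 time(s)
  88: appears 1 time(s)
  96: appears 1 time(s)
  97: appears 1 time(s)
Step 2: The value 30 appears most frequently (3 times).
Step 3: Mode = 30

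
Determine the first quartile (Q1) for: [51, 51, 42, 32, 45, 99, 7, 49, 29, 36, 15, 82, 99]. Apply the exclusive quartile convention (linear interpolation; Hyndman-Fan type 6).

30.5

Step 1: Sort the data: [7, 15, 29, 32, 36, 42, 45, 49, 51, 51, 82, 99, 99]
Step 2: n = 13
Step 3: Using the exclusive quartile method:
  Q1 = 30.5
  Q2 (median) = 45
  Q3 = 66.5
  IQR = Q3 - Q1 = 66.5 - 30.5 = 36
Step 4: Q1 = 30.5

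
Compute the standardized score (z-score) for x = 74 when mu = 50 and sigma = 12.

2

Step 1: Recall the z-score formula: z = (x - mu) / sigma
Step 2: Substitute values: z = (74 - 50) / 12
Step 3: z = 24 / 12 = 2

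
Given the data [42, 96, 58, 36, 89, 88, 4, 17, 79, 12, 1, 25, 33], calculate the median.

36

Step 1: Sort the data in ascending order: [1, 4, 12, 17, 25, 33, 36, 42, 58, 79, 88, 89, 96]
Step 2: The number of values is n = 13.
Step 3: Since n is odd, the median is the middle value at position 7: 36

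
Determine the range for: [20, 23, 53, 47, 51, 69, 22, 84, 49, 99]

79

Step 1: Identify the maximum value: max = 99
Step 2: Identify the minimum value: min = 20
Step 3: Range = max - min = 99 - 20 = 79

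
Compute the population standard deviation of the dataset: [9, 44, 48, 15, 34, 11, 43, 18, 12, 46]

15.5435

Step 1: Compute the mean: 28
Step 2: Sum of squared deviations from the mean: 2416
Step 3: Population variance = 2416 / 10 = 241.6
Step 4: Standard deviation = sqrt(241.6) = 15.5435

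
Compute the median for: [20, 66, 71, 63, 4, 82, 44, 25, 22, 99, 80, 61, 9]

61

Step 1: Sort the data in ascending order: [4, 9, 20, 22, 25, 44, 61, 63, 66, 71, 80, 82, 99]
Step 2: The number of values is n = 13.
Step 3: Since n is odd, the median is the middle value at position 7: 61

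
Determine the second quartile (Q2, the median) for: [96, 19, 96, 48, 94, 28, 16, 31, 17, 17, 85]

31

Step 1: Sort the data: [16, 17, 17, 19, 28, 31, 48, 85, 94, 96, 96]
Step 2: n = 11
Step 3: Q2 is the median. Since n is odd, it is the middle value at position 6: 31
Step 4: Q2 = 31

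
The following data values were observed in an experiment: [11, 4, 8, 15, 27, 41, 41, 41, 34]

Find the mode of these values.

41

Step 1: Count the frequency of each value:
  4: appears 1 time(s)
  8: appears 1 time(s)
  11: appears 1 time(s)
  15: appears 1 time(s)
  27: appears 1 time(s)
  34: appears 1 time(s)
  41: appears 3 time(s)
Step 2: The value 41 appears most frequently (3 times).
Step 3: Mode = 41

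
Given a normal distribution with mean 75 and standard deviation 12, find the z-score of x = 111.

3

Step 1: Recall the z-score formula: z = (x - mu) / sigma
Step 2: Substitute values: z = (111 - 75) / 12
Step 3: z = 36 / 12 = 3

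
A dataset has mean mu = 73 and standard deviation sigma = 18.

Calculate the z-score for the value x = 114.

2.2778

Step 1: Recall the z-score formula: z = (x - mu) / sigma
Step 2: Substitute values: z = (114 - 73) / 18
Step 3: z = 41 / 18 = 2.2778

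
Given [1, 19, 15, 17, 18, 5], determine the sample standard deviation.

7.5829

Step 1: Compute the mean: 12.5
Step 2: Sum of squared deviations from the mean: 287.5
Step 3: Sample variance = 287.5 / 5 = 57.5
Step 4: Standard deviation = sqrt(57.5) = 7.5829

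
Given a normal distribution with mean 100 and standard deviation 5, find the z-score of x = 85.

-3

Step 1: Recall the z-score formula: z = (x - mu) / sigma
Step 2: Substitute values: z = (85 - 100) / 5
Step 3: z = -15 / 5 = -3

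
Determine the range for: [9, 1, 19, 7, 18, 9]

18

Step 1: Identify the maximum value: max = 19
Step 2: Identify the minimum value: min = 1
Step 3: Range = max - min = 19 - 1 = 18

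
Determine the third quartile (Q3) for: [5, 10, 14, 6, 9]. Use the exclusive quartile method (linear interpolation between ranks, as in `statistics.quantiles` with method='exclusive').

12

Step 1: Sort the data: [5, 6, 9, 10, 14]
Step 2: n = 5
Step 3: Using the exclusive quartile method:
  Q1 = 5.5
  Q2 (median) = 9
  Q3 = 12
  IQR = Q3 - Q1 = 12 - 5.5 = 6.5
Step 4: Q3 = 12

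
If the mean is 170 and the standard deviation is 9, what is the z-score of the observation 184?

1.5556

Step 1: Recall the z-score formula: z = (x - mu) / sigma
Step 2: Substitute values: z = (184 - 170) / 9
Step 3: z = 14 / 9 = 1.5556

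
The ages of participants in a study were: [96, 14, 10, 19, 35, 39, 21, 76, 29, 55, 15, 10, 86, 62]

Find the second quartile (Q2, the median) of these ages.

32

Step 1: Sort the data: [10, 10, 14, 15, 19, 21, 29, 35, 39, 55, 62, 76, 86, 96]
Step 2: n = 14
Step 3: Q2 is the median. Since n is even, it is the average of the values at positions 7 and 8:
  Q2 = (29 + 35) / 2 = 32
Step 4: Q2 = 32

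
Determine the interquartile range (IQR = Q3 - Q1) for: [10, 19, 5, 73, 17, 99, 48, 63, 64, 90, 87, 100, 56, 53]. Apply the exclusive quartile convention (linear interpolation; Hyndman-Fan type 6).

69.25

Step 1: Sort the data: [5, 10, 17, 19, 48, 53, 56, 63, 64, 73, 87, 90, 99, 100]
Step 2: n = 14
Step 3: Using the exclusive quartile method:
  Q1 = 18.5
  Q2 (median) = 59.5
  Q3 = 87.75
  IQR = Q3 - Q1 = 87.75 - 18.5 = 69.25
Step 4: IQR = 69.25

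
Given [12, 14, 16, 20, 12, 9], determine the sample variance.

14.5667

Step 1: Compute the mean: (12 + 14 + 16 + 20 + 12 + 9) / 6 = 13.8333
Step 2: Compute squared deviations from the mean:
  (12 - 13.8333)^2 = 3.3611
  (14 - 13.8333)^2 = 0.0278
  (16 - 13.8333)^2 = 4.6944
  (20 - 13.8333)^2 = 38.0278
  (12 - 13.8333)^2 = 3.3611
  (9 - 13.8333)^2 = 23.3611
Step 3: Sum of squared deviations = 72.8333
Step 4: Sample variance = 72.8333 / 5 = 14.5667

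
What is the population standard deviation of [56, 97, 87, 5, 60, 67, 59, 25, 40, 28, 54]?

25.6953

Step 1: Compute the mean: 52.5455
Step 2: Sum of squared deviations from the mean: 7262.7273
Step 3: Population variance = 7262.7273 / 11 = 660.2479
Step 4: Standard deviation = sqrt(660.2479) = 25.6953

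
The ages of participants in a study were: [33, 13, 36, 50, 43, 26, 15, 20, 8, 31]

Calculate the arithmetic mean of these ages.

27.5

Step 1: Sum all values: 33 + 13 + 36 + 50 + 43 + 26 + 15 + 20 + 8 + 31 = 275
Step 2: Count the number of values: n = 10
Step 3: Mean = sum / n = 275 / 10 = 27.5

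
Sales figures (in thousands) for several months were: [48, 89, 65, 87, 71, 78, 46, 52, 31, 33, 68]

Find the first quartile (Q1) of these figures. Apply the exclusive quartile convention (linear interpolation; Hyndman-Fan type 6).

46

Step 1: Sort the data: [31, 33, 46, 48, 52, 65, 68, 71, 78, 87, 89]
Step 2: n = 11
Step 3: Using the exclusive quartile method:
  Q1 = 46
  Q2 (median) = 65
  Q3 = 78
  IQR = Q3 - Q1 = 78 - 46 = 32
Step 4: Q1 = 46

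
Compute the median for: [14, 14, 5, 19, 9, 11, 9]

11

Step 1: Sort the data in ascending order: [5, 9, 9, 11, 14, 14, 19]
Step 2: The number of values is n = 7.
Step 3: Since n is odd, the median is the middle value at position 4: 11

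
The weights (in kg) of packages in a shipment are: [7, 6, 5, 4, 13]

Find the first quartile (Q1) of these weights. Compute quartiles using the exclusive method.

4.5

Step 1: Sort the data: [4, 5, 6, 7, 13]
Step 2: n = 5
Step 3: Using the exclusive quartile method:
  Q1 = 4.5
  Q2 (median) = 6
  Q3 = 10
  IQR = Q3 - Q1 = 10 - 4.5 = 5.5
Step 4: Q1 = 4.5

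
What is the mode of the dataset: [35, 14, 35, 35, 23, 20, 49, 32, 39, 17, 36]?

35

Step 1: Count the frequency of each value:
  14: appears 1 time(s)
  17: appears 1 time(s)
  20: appears 1 time(s)
  23: appears 1 time(s)
  32: appears 1 time(s)
  35: appears 3 time(s)
  36: appears 1 time(s)
  39: appears 1 time(s)
  49: appears 1 time(s)
Step 2: The value 35 appears most frequently (3 times).
Step 3: Mode = 35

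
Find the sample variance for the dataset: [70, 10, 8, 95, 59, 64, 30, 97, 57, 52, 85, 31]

912.1515

Step 1: Compute the mean: (70 + 10 + 8 + 95 + 59 + 64 + 30 + 97 + 57 + 52 + 85 + 31) / 12 = 54.8333
Step 2: Compute squared deviations from the mean:
  (70 - 54.8333)^2 = 230.0278
  (10 - 54.8333)^2 = 2010.0278
  (8 - 54.8333)^2 = 2193.3611
  (95 - 54.8333)^2 = 1613.3611
  (59 - 54.8333)^2 = 17.3611
  (64 - 54.8333)^2 = 84.0278
  (30 - 54.8333)^2 = 616.6944
  (97 - 54.8333)^2 = 1778.0278
  (57 - 54.8333)^2 = 4.6944
  (52 - 54.8333)^2 = 8.0278
  (85 - 54.8333)^2 = 910.0278
  (31 - 54.8333)^2 = 568.0278
Step 3: Sum of squared deviations = 10033.6667
Step 4: Sample variance = 10033.6667 / 11 = 912.1515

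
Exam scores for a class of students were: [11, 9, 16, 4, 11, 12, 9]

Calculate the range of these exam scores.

12

Step 1: Identify the maximum value: max = 16
Step 2: Identify the minimum value: min = 4
Step 3: Range = max - min = 16 - 4 = 12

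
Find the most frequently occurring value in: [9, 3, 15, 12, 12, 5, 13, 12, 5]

12

Step 1: Count the frequency of each value:
  3: appears 1 time(s)
  5: appears 2 time(s)
  9: appears 1 time(s)
  12: appears 3 time(s)
  13: appears 1 time(s)
  15: appears 1 time(s)
Step 2: The value 12 appears most frequently (3 times).
Step 3: Mode = 12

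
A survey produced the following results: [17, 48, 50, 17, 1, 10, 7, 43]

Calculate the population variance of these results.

340.6094

Step 1: Compute the mean: (17 + 48 + 50 + 17 + 1 + 10 + 7 + 43) / 8 = 24.125
Step 2: Compute squared deviations from the mean:
  (17 - 24.125)^2 = 50.7656
  (48 - 24.125)^2 = 570.0156
  (50 - 24.125)^2 = 669.5156
  (17 - 24.125)^2 = 50.7656
  (1 - 24.125)^2 = 534.7656
  (10 - 24.125)^2 = 199.5156
  (7 - 24.125)^2 = 293.2656
  (43 - 24.125)^2 = 356.2656
Step 3: Sum of squared deviations = 2724.875
Step 4: Population variance = 2724.875 / 8 = 340.6094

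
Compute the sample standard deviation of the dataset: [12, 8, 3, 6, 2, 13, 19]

6.0553

Step 1: Compute the mean: 9
Step 2: Sum of squared deviations from the mean: 220
Step 3: Sample variance = 220 / 6 = 36.6667
Step 4: Standard deviation = sqrt(36.6667) = 6.0553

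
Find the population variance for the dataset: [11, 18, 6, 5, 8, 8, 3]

20.8163

Step 1: Compute the mean: (11 + 18 + 6 + 5 + 8 + 8 + 3) / 7 = 8.4286
Step 2: Compute squared deviations from the mean:
  (11 - 8.4286)^2 = 6.6122
  (18 - 8.4286)^2 = 91.6122
  (6 - 8.4286)^2 = 5.898
  (5 - 8.4286)^2 = 11.7551
  (8 - 8.4286)^2 = 0.1837
  (8 - 8.4286)^2 = 0.1837
  (3 - 8.4286)^2 = 29.4694
Step 3: Sum of squared deviations = 145.7143
Step 4: Population variance = 145.7143 / 7 = 20.8163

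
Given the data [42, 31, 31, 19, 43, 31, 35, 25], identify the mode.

31

Step 1: Count the frequency of each value:
  19: appears 1 time(s)
  25: appears 1 time(s)
  31: appears 3 time(s)
  35: appears 1 time(s)
  42: appears 1 time(s)
  43: appears 1 time(s)
Step 2: The value 31 appears most frequently (3 times).
Step 3: Mode = 31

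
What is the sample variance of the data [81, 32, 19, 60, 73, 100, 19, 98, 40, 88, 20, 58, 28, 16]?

978.0659

Step 1: Compute the mean: (81 + 32 + 19 + 60 + 73 + 100 + 19 + 98 + 40 + 88 + 20 + 58 + 28 + 16) / 14 = 52.2857
Step 2: Compute squared deviations from the mean:
  (81 - 52.2857)^2 = 824.5102
  (32 - 52.2857)^2 = 411.5102
  (19 - 52.2857)^2 = 1107.9388
  (60 - 52.2857)^2 = 59.5102
  (73 - 52.2857)^2 = 429.0816
  (100 - 52.2857)^2 = 2276.6531
  (19 - 52.2857)^2 = 1107.9388
  (98 - 52.2857)^2 = 2089.7959
  (40 - 52.2857)^2 = 150.9388
  (88 - 52.2857)^2 = 1275.5102
  (20 - 52.2857)^2 = 1042.3673
  (58 - 52.2857)^2 = 32.6531
  (28 - 52.2857)^2 = 589.7959
  (16 - 52.2857)^2 = 1316.6531
Step 3: Sum of squared deviations = 12714.8571
Step 4: Sample variance = 12714.8571 / 13 = 978.0659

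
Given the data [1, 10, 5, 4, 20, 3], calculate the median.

4.5

Step 1: Sort the data in ascending order: [1, 3, 4, 5, 10, 20]
Step 2: The number of values is n = 6.
Step 3: Since n is even, the median is the average of positions 3 and 4:
  Median = (4 + 5) / 2 = 4.5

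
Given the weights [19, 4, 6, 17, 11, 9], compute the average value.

11

Step 1: Sum all values: 19 + 4 + 6 + 17 + 11 + 9 = 66
Step 2: Count the number of values: n = 6
Step 3: Mean = sum / n = 66 / 6 = 11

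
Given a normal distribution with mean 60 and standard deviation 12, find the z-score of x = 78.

1.5

Step 1: Recall the z-score formula: z = (x - mu) / sigma
Step 2: Substitute values: z = (78 - 60) / 12
Step 3: z = 18 / 12 = 1.5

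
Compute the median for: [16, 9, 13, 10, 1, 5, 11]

10

Step 1: Sort the data in ascending order: [1, 5, 9, 10, 11, 13, 16]
Step 2: The number of values is n = 7.
Step 3: Since n is odd, the median is the middle value at position 4: 10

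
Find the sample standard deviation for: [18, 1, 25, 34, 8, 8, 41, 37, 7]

14.8866

Step 1: Compute the mean: 19.8889
Step 2: Sum of squared deviations from the mean: 1772.8889
Step 3: Sample variance = 1772.8889 / 8 = 221.6111
Step 4: Standard deviation = sqrt(221.6111) = 14.8866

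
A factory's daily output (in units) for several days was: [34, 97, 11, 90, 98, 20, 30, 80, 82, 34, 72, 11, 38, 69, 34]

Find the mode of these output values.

34

Step 1: Count the frequency of each value:
  11: appears 2 time(s)
  20: appears 1 time(s)
  30: appears 1 time(s)
  34: appears 3 time(s)
  38: appears 1 time(s)
  69: appears 1 time(s)
  72: appears 1 time(s)
  80: appears 1 time(s)
  82: appears 1 time(s)
  90: appears 1 time(s)
  97: appears 1 time(s)
  98: appears 1 time(s)
Step 2: The value 34 appears most frequently (3 times).
Step 3: Mode = 34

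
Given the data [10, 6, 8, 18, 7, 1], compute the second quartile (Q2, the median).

7.5

Step 1: Sort the data: [1, 6, 7, 8, 10, 18]
Step 2: n = 6
Step 3: Q2 is the median. Since n is even, it is the average of the values at positions 3 and 4:
  Q2 = (7 + 8) / 2 = 7.5
Step 4: Q2 = 7.5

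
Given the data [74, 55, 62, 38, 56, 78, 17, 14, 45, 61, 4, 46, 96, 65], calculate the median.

55.5

Step 1: Sort the data in ascending order: [4, 14, 17, 38, 45, 46, 55, 56, 61, 62, 65, 74, 78, 96]
Step 2: The number of values is n = 14.
Step 3: Since n is even, the median is the average of positions 7 and 8:
  Median = (55 + 56) / 2 = 55.5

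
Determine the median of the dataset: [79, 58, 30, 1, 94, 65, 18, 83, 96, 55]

61.5

Step 1: Sort the data in ascending order: [1, 18, 30, 55, 58, 65, 79, 83, 94, 96]
Step 2: The number of values is n = 10.
Step 3: Since n is even, the median is the average of positions 5 and 6:
  Median = (58 + 65) / 2 = 61.5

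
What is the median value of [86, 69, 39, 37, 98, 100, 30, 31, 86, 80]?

74.5

Step 1: Sort the data in ascending order: [30, 31, 37, 39, 69, 80, 86, 86, 98, 100]
Step 2: The number of values is n = 10.
Step 3: Since n is even, the median is the average of positions 5 and 6:
  Median = (69 + 80) / 2 = 74.5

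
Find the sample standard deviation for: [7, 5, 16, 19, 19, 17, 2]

7.221

Step 1: Compute the mean: 12.1429
Step 2: Sum of squared deviations from the mean: 312.8571
Step 3: Sample variance = 312.8571 / 6 = 52.1429
Step 4: Standard deviation = sqrt(52.1429) = 7.221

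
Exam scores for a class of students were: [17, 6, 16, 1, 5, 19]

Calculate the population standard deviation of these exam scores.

6.8961

Step 1: Compute the mean: 10.6667
Step 2: Sum of squared deviations from the mean: 285.3333
Step 3: Population variance = 285.3333 / 6 = 47.5556
Step 4: Standard deviation = sqrt(47.5556) = 6.8961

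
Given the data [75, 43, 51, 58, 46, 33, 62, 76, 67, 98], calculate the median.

60

Step 1: Sort the data in ascending order: [33, 43, 46, 51, 58, 62, 67, 75, 76, 98]
Step 2: The number of values is n = 10.
Step 3: Since n is even, the median is the average of positions 5 and 6:
  Median = (58 + 62) / 2 = 60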